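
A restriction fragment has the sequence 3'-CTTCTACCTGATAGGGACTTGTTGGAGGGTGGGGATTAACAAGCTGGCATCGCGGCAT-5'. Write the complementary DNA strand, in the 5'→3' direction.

The strand is given 3'→5', so its complement runs 5'→3' in the same left-to-right order: pair each base A↔T, G↔C.

5'-GAAGATGGACTATCCCTGAACAACCTCCCACCCCTAATTGTTCGACCGTAGCGCCGTA-3'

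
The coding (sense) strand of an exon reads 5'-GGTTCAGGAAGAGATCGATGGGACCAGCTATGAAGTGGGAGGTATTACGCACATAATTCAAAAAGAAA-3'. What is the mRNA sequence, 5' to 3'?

5'-GGUUCAGGAAGAGAUCGAUGGGACCAGCUAUGAAGUGGGAGGUAUUACGCACAUAAUUCAAAAAGAAA-3'

mRNA has the coding-strand sequence with U in place of T.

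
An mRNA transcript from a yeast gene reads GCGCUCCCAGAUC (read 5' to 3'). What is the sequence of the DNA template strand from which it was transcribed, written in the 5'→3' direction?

5'-GATCTGGGAGCGC-3'

Replace U with T to get the coding DNA strand: GCGCTCCCAGATC. The template strand is its reverse complement (complement CGCGAGGGTCTAG, then reverse).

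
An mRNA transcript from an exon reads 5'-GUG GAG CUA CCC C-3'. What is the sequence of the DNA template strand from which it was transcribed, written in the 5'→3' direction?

5'-GGGGTAGCTCCAC-3'

Replace U with T to get the coding DNA strand: GTGGAGCTACCCC. The template strand is its reverse complement (complement CACCTCGATGGGG, then reverse).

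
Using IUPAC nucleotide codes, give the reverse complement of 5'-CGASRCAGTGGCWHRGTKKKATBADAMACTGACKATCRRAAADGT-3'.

Standard pairs A↔T, G↔C; ambiguity codes pair R↔Y, M↔K, W↔W, S↔S, B↔V, D↔H. Complement (GCTSYGTCACCGWDYCAMMMTAVTHTKTGACTGMTAGYYTTTHCA), then reverse for 5'→3'.

5'-ACHTTTYYGATMGTCAGTKTHTVATMMMACYDWGCCACTGYSTCG-3'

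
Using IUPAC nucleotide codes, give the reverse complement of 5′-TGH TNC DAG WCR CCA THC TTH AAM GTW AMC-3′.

5'-GKTWACKTTDAAGDATGGYGWCTHGNADCA-3'

Standard pairs A↔T, G↔C; ambiguity codes pair R↔Y, M↔K, W↔W, D↔H, N↔N. Complement (ACDANGHTCWGYGGTADGAADTTKCAWTKG), then reverse for 5'→3'.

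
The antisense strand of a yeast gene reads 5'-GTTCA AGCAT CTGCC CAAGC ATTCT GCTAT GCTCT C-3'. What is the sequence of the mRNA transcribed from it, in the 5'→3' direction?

The mRNA has the sequence of the coding strand (reverse complement of the template) with T→U. Reverse complement of GTTCAAGCATCTGCCCAAGCATTCTGCTATGCTCTC is GAGAGCATAGCAGAATGCTTGGGCAGATGCTTGAAC; then T→U.

5′-GAGAGCAUAGCAGAAUGCUUGGGCAGAUGCUUGAAC-3′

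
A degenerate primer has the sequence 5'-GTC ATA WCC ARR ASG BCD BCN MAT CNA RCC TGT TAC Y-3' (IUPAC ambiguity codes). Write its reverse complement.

5'-RGTAACAGGYTNGATKNGVHGVCSTYYTGGWTATGAC-3'

Standard pairs A↔T, G↔C; ambiguity codes pair R↔Y, M↔K, W↔W, S↔S, B↔V, D↔H, N↔N. Complement (CAGTATWGGTYYTSCVGHVGNKTAGNTYGGACAATGR), then reverse for 5'→3'.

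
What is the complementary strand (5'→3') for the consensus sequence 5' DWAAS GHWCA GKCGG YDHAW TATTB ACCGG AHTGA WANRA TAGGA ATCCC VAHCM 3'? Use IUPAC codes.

5′-KGDTBGGGATTCCTATYNTWTCADTCCGGTVAATAWTDHRCCGMCTGWDCSTTWH-3′

Standard pairs A↔T, G↔C; ambiguity codes pair R↔Y, M↔K, W↔W, S↔S, B↔V, D↔H, N↔N. Complement (HWTTSCDWGTCMGCCRHDTWATAAVTGGCCTDACTWTNYTATCCTTAGGGBTDGK), then reverse for 5'→3'.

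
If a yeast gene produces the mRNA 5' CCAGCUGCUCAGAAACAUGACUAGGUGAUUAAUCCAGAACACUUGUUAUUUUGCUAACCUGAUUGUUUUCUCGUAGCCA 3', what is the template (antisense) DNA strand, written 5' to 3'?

Replace U with T to get the coding DNA strand: CCAGCTGCTCAGAAACATGACTAGGTGATTAATCCAGAACACTTGTTATTTTGCTAACCTGATTGTTTTCTCGTAGCCA. The template strand is its reverse complement (complement GGTCGACGAGTCTTTGTACTGATCCACTAATTAGGTCTTGTGAACAATAAAACGATTGGACTAACAAAAGAGCATCGGT, then reverse).

5'-TGGCTACGAGAAAACAATCAGGTTAGCAAAATAACAAGTGTTCTGGATTAATCACCTAGTCATGTTTCTGAGCAGCTGG-3'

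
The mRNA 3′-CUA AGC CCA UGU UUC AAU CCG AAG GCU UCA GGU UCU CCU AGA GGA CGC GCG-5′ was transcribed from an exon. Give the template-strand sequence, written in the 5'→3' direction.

Written 5'→3' the mRNA is GCGCGCAGGAGAUCCUCUUGGACUUCGGAAGCCUAACUUUGUACCCGAAUC, so the coding DNA strand is GCGCGCAGGAGATCCTCTTGGACTTCGGAAGCCTAACTTTGTACCCGAATC. The template is its reverse complement.

5′-GATTCGGGTACAAAGTTAGGCTTCCGAAGTCCAAGAGGATCTCCTGCGCGC-3′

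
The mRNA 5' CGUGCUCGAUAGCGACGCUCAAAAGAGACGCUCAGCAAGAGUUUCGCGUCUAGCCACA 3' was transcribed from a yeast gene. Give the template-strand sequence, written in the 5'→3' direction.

5'-TGTGGCTAGACGCGAAACTCTTGCTGAGCGTCTCTTTTGAGCGTCGCTATCGAGCACG-3'

Replace U with T to get the coding DNA strand: CGTGCTCGATAGCGACGCTCAAAAGAGACGCTCAGCAAGAGTTTCGCGTCTAGCCACA. The template strand is its reverse complement (complement GCACGAGCTATCGCTGCGAGTTTTCTCTGCGAGTCGTTCTCAAAGCGCAGATCGGTGT, then reverse).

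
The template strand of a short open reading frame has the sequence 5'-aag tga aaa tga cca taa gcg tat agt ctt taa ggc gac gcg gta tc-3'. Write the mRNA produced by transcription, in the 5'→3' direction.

The mRNA has the sequence of the coding strand (reverse complement of the template) with T→U. Reverse complement of AAGTGAAAATGACCATAAGCGTATAGTCTTTAAGGCGACGCGGTATC is GATACCGCGTCGCCTTAAAGACTATACGCTTATGGTCATTTTCACTT; then T→U.

5'-GAUACCGCGUCGCCUUAAAGACUAUACGCUUAUGGUCAUUUUCACUU-3'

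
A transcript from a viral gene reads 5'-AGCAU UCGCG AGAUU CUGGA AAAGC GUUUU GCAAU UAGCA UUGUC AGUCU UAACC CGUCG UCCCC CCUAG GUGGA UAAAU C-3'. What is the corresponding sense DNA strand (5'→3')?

The coding DNA strand has the same 5'→3' sequence as the mRNA with U replaced by T.

5'-AGCATTCGCGAGATTCTGGAAAAGCGTTTTGCAATTAGCATTGTCAGTCTTAACCCGTCGTCCCCCCTAGGTGGATAAATC-3'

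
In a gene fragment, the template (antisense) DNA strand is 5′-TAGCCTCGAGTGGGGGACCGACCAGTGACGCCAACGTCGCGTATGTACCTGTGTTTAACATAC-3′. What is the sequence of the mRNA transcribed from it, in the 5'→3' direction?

RNA polymerase reads the template 3'→5' and synthesizes mRNA 5'→3' by base-pairing (A→U, T→A, G↔C). The complement of the template is ATCGGAGCTCACCCCCTGGCTGGTCACTGCGGTTGCAGCGCATACATGGACACAAATTGTATG; antiparallel, so 5'→3' the coding strand is GTATGTTAAACACAGGTACATACGCGACGTTGGCGTCACTGGTCGGTCCCCCACTCGAGGCTA. Replace T with U for the mRNA.

5'-GUAUGUUAAACACAGGUACAUACGCGACGUUGGCGUCACUGGUCGGUCCCCCACUCGAGGCUA-3'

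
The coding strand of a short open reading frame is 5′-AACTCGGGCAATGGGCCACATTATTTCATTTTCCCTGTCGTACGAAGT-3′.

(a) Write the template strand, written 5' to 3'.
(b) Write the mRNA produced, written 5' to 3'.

(a) The template strand is the reverse complement of the coding strand: complement TTGAGCCCGTTACCCGGTGTAATAAAGTAAAAGGGACAGCATGCTTCA, then reverse.
(b) mRNA matches the coding strand with T→U.

(a) 5′-ACTTCGTACGACAGGGAAAATGAAATAATGTGGCCCATTGCCCGAGTT-3′
(b) 5'-AACUCGGGCAAUGGGCCACAUUAUUUCAUUUUCCCUGUCGUACGAAGU-3'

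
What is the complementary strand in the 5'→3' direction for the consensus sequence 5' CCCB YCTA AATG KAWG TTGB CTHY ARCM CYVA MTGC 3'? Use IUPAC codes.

5'-GCAKTBRGKGYTRDAGVCAACWTMCATTTAGRVGGG-3'

Standard pairs A↔T, G↔C; ambiguity codes pair R↔Y, M↔K, W↔W, B↔V, H↔D. Complement (GGGVRGATTTACMTWCAACVGADRTYGKGRBTKACG), then reverse for 5'→3'.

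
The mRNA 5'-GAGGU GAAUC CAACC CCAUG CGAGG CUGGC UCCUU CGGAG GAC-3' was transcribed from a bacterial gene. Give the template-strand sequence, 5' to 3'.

Replace U with T to get the coding DNA strand: GAGGTGAATCCAACCCCATGCGAGGCTGGCTCCTTCGGAGGAC. The template strand is its reverse complement (complement CTCCACTTAGGTTGGGGTACGCTCCGACCGAGGAAGCCTCCTG, then reverse).

5'-GTCCTCCGAAGGAGCCAGCCTCGCATGGGGTTGGATTCACCTC-3'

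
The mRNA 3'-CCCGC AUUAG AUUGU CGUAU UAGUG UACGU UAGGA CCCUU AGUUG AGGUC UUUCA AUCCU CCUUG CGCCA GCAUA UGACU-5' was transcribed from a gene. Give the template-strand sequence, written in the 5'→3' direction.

Written 5'→3' the mRNA is UCAGUAUACGACCGCGUUCCUCCUAACUUUCUGGAGUUGAUUCCCAGGAUUGCAUGUGAUUAUGCUGUUAGAUUACGCCC, so the coding DNA strand is TCAGTATACGACCGCGTTCCTCCTAACTTTCTGGAGTTGATTCCCAGGATTGCATGTGATTATGCTGTTAGATTACGCCC. The template is its reverse complement.

5'-GGGCGTAATCTAACAGCATAATCACATGCAATCCTGGGAATCAACTCCAGAAAGTTAGGAGGAACGCGGTCGTATACTGA-3'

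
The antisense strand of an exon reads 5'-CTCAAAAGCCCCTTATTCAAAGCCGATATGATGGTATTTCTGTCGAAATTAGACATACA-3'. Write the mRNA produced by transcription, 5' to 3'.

5′-UGUAUGUCUAAUUUCGACAGAAAUACCAUCAUAUCGGCUUUGAAUAAGGGGCUUUUGAG-3′

The mRNA has the sequence of the coding strand (reverse complement of the template) with T→U. Reverse complement of CTCAAAAGCCCCTTATTCAAAGCCGATATGATGGTATTTCTGTCGAAATTAGACATACA is TGTATGTCTAATTTCGACAGAAATACCATCATATCGGCTTTGAATAAGGGGCTTTTGAG; then T→U.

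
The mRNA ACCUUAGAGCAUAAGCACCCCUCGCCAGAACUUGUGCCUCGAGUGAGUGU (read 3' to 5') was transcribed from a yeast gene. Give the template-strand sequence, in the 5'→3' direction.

Written 5'→3' the mRNA is UGUGAGUGAGCUCCGUGUUCAAGACCGCUCCCCACGAAUACGAGAUUCCA, so the coding DNA strand is TGTGAGTGAGCTCCGTGTTCAAGACCGCTCCCCACGAATACGAGATTCCA. The template is its reverse complement.

5'-TGGAATCTCGTATTCGTGGGGAGCGGTCTTGAACACGGAGCTCACTCACA-3'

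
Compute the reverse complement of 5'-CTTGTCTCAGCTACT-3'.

Reading the sequence 3'→5' and pairing each base (A↔T, G↔C) gives the reverse complement directly.

5′-AGTAGCTGAGACAAG-3′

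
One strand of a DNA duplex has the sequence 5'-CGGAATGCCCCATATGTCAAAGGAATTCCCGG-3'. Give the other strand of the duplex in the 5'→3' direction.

The complement of CGGAATGCCCCATATGTCAAAGGAATTCCCGG is GCCTTACGGGGTATACAGTTTCCTTAAGGGCC (A↔T, G↔C). DNA strands are antiparallel, so the complementary strand runs 3'→5'; reversing gives the 5'→3' form.

5'-CCGGGAATTCCTTTGACATATGGGGCATTCCG-3'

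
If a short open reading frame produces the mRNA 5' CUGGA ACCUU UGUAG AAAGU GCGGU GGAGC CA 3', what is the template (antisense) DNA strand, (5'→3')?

Replace U with T to get the coding DNA strand: CTGGAACCTTTGTAGAAAGTGCGGTGGAGCCA. The template strand is its reverse complement (complement GACCTTGGAAACATCTTTCACGCCACCTCGGT, then reverse).

5'-TGGCTCCACCGCACTTTCTACAAAGGTTCCAG-3'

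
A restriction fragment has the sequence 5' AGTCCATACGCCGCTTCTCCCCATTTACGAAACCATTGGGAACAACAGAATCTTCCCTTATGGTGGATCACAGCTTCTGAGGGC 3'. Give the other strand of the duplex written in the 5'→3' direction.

The complement of AGTCCATACGCCGCTTCTCCCCATTTACGAAACCATTGGGAACAACAGAATCTTCCCTTATGGTGGATCACAGCTTCTGAGGGC is TCAGGTATGCGGCGAAGAGGGGTAAATGCTTTGGTAACCCTTGTTGTCTTAGAAGGGAATACCACCTAGTGTCGAAGACTCCCG (A↔T, G↔C). DNA strands are antiparallel, so the complementary strand runs 3'→5'; reversing gives the 5'→3' form.

5'-GCCCTCAGAAGCTGTGATCCACCATAAGGGAAGATTCTGTTGTTCCCAATGGTTTCGTAAATGGGGAGAAGCGGCGTATGGACT-3'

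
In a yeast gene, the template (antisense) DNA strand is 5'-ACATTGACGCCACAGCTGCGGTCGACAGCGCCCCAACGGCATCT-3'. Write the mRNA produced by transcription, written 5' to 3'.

The mRNA has the sequence of the coding strand (reverse complement of the template) with T→U. Reverse complement of ACATTGACGCCACAGCTGCGGTCGACAGCGCCCCAACGGCATCT is AGATGCCGTTGGGGCGCTGTCGACCGCAGCTGTGGCGTCAATGT; then T→U.

5′-AGAUGCCGUUGGGGCGCUGUCGACCGCAGCUGUGGCGUCAAUGU-3′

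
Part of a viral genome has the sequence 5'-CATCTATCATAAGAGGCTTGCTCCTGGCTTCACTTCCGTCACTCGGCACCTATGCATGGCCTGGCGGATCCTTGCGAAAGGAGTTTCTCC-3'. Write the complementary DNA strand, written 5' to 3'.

5'-GGAGAAACTCCTTTCGCAAGGATCCGCCAGGCCATGCATAGGTGCCGAGTGACGGAAGTGAAGCCAGGAGCAAGCCTCTTATGATAGATG-3'

The complement of CATCTATCATAAGAGGCTTGCTCCTGGCTTCACTTCCGTCACTCGGCACCTATGCATGGCCTGGCGGATCCTTGCGAAAGGAGTTTCTCC is GTAGATAGTATTCTCCGAACGAGGACCGAAGTGAAGGCAGTGAGCCGTGGATACGTACCGGACCGCCTAGGAACGCTTTCCTCAAAGAGG (A↔T, G↔C). DNA strands are antiparallel, so the complementary strand runs 3'→5'; reversing gives the 5'→3' form.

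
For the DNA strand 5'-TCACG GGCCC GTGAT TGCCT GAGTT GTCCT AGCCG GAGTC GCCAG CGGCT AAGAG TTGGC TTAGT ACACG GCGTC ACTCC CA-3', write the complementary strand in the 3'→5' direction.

3'-AGTGCCCGGGCACTAACGGACTCAACAGGATCGGCCTCAGCGGTCGCCGATTCTCAACCGAATCATGTGCCGCAGTGAGGGT-5'

Base-pairing A↔T, G↔C gives the complement. The complementary strand is antiparallel, so paired with a 5'→3' strand it runs 3'→5'.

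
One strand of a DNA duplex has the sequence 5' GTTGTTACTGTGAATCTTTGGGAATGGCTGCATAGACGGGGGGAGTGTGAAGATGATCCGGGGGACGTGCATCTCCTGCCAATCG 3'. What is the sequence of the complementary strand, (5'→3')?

5'-CGATTGGCAGGAGATGCACGTCCCCCGGATCATCTTCACACTCCCCCCGTCTATGCAGCCATTCCCAAAGATTCACAGTAACAAC-3'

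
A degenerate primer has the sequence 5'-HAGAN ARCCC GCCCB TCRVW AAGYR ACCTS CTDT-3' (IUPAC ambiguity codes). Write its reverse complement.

Standard pairs A↔T, G↔C; ambiguity codes pair R↔Y, W↔W, S↔S, B↔V, D↔H, N↔N. Complement (DTCTNTYGGGCGGGVAGYBWTTCRYTGGASGAHA), then reverse for 5'→3'.

5'-AHAGSAGGTYRCTTWBYGAVGGGCGGGYTNTCTD-3'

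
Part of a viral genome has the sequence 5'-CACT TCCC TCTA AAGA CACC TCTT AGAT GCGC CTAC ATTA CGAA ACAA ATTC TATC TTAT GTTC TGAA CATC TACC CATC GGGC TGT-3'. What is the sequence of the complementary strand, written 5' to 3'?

5′-ACAGCCCGATGGGTAGATGTTCAGAACATAAGATAGAATTTGTTTCGTAATGTAGGCGCATCTAAGAGGTGTCTTTAGAGGGAAGTG-3′

Pairing A↔T and G↔C gives GTGAAGGGAGATTTCTGTGGAGAATCTACGCGGATGTAATGCTTTGTTTAAGATAGAATACAAGACTTGTAGATGGGTAGCCCGACA, running 3'→5'. Reverse for the 5'→3' convention.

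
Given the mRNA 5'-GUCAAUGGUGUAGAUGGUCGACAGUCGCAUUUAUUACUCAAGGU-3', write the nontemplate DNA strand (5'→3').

The coding DNA strand has the same 5'→3' sequence as the mRNA with U replaced by T.

5'-GTCAATGGTGTAGATGGTCGACAGTCGCATTTATTACTCAAGGT-3'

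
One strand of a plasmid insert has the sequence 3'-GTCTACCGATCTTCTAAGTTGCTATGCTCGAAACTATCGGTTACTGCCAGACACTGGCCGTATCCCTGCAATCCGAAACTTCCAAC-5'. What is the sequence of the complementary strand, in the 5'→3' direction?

5'-CAGATGGCTAGAAGATTCAACGATACGAGCTTTGATAGCCAATGACGGTCTGTGACCGGCATAGGGACGTTAGGCTTTGAAGGTTG-3'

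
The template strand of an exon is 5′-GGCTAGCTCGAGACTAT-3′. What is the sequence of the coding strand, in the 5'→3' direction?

5'-ATAGTCTCGAGCTAGCC-3'

The coding strand is complementary and antiparallel to the template: take the complement (A↔T, G↔C) and reverse.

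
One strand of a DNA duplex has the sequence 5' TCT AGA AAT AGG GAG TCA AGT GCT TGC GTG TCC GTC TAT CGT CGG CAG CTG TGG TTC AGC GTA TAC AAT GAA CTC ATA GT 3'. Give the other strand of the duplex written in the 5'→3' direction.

The complement of TCTAGAAATAGGGAGTCAAGTGCTTGCGTGTCCGTCTATCGTCGGCAGCTGTGGTTCAGCGTATACAATGAACTCATAGT is AGATCTTTATCCCTCAGTTCACGAACGCACAGGCAGATAGCAGCCGTCGACACCAAGTCGCATATGTTACTTGAGTATCA (A↔T, G↔C). DNA strands are antiparallel, so the complementary strand runs 3'→5'; reversing gives the 5'→3' form.

5'-ACTATGAGTTCATTGTATACGCTGAACCACAGCTGCCGACGATAGACGGACACGCAAGCACTTGACTCCCTATTTCTAGA-3'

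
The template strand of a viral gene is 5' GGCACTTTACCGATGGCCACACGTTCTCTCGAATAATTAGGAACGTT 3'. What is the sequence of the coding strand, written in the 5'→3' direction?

The coding strand is complementary and antiparallel to the template: take the complement (A↔T, G↔C) and reverse.

5'-AACGTTCCTAATTATTCGAGAGAACGTGTGGCCATCGGTAAAGTGCC-3'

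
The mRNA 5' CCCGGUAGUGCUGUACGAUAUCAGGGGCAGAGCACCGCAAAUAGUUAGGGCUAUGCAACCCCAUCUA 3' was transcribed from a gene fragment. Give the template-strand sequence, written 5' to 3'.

5'-TAGATGGGGTTGCATAGCCCTAACTATTTGCGGTGCTCTGCCCCTGATATCGTACAGCACTACCGGG-3'

Replace U with T to get the coding DNA strand: CCCGGTAGTGCTGTACGATATCAGGGGCAGAGCACCGCAAATAGTTAGGGCTATGCAACCCCATCTA. The template strand is its reverse complement (complement GGGCCATCACGACATGCTATAGTCCCCGTCTCGTGGCGTTTATCAATCCCGATACGTTGGGGTAGAT, then reverse).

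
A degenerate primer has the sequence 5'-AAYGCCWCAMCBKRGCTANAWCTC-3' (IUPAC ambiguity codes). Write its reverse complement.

5'-GAGWTNTAGCYMVGKTGWGGCRTT-3'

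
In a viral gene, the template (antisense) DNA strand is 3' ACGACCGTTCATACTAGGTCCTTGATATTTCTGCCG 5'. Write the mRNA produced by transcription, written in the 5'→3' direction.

Reading the template 3'→5' as shown, RNA polymerase pairs each base (A→U, T→A, G↔C) to build mRNA 5'→3' directly.

5'-UGCUGGCAAGUAUGAUCCAGGAACUAUAAAGACGGC-3'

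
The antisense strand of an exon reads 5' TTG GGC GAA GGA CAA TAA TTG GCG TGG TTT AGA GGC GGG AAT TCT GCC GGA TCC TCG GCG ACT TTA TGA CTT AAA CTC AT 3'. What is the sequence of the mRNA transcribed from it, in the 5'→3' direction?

5'-AUGAGUUUAAGUCAUAAAGUCGCCGAGGAUCCGGCAGAAUUCCCGCCUCUAAACCACGCCAAUUAUUGUCCUUCGCCCAA-3'

The mRNA has the sequence of the coding strand (reverse complement of the template) with T→U. Reverse complement of TTGGGCGAAGGACAATAATTGGCGTGGTTTAGAGGCGGGAATTCTGCCGGATCCTCGGCGACTTTATGACTTAAACTCAT is ATGAGTTTAAGTCATAAAGTCGCCGAGGATCCGGCAGAATTCCCGCCTCTAAACCACGCCAATTATTGTCCTTCGCCCAA; then T→U.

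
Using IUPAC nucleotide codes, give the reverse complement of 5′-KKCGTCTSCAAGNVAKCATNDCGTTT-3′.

Standard pairs A↔T, G↔C; ambiguity codes pair K↔M, S↔S, D↔H, V↔B, N↔N. Complement (MMGCAGASGTTCNBTMGTANHGCAAA), then reverse for 5'→3'.

5'-AAACGHNATGMTBNCTTGSAGACGMM-3'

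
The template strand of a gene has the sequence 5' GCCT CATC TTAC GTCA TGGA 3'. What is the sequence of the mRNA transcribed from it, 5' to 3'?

RNA polymerase reads the template 3'→5' and synthesizes mRNA 5'→3' by base-pairing (A→U, T→A, G↔C). The complement of the template is CGGAGTAGAATGCAGTACCT; antiparallel, so 5'→3' the coding strand is TCCATGACGTAAGATGAGGC. Replace T with U for the mRNA.

5'-UCCAUGACGUAAGAUGAGGC-3'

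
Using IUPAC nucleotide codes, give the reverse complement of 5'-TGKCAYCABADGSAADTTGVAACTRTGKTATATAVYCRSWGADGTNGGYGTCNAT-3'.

5'-ATNGACRCCNACHTCWSYGRBTATATAMCAYAGTTBCAAHTTSCHTVTGRTGMCA-3'

Standard pairs A↔T, G↔C; ambiguity codes pair R↔Y, K↔M, W↔W, S↔S, B↔V, D↔H, N↔N. Complement (ACMGTRGTVTHCSTTHAACBTTGAYACMATATATBRGYSWCTHCANCCRCAGNTA), then reverse for 5'→3'.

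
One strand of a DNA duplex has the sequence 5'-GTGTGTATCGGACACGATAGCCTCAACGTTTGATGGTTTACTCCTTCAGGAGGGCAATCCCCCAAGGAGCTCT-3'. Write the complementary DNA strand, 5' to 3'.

5'-AGAGCTCCTTGGGGGATTGCCCTCCTGAAGGAGTAAACCATCAAACGTTGAGGCTATCGTGTCCGATACACAC-3'

Pairing A↔T and G↔C gives CACACATAGCCTGTGCTATCGGAGTTGCAAACTACCAAATGAGGAAGTCCTCCCGTTAGGGGGTTCCTCGAGA, running 3'→5'. Reverse for the 5'→3' convention.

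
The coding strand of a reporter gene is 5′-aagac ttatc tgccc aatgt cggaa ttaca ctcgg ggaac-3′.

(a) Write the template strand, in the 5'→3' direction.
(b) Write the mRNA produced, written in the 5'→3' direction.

(a) 5'-GTTCCCCGAGTGTAATTCCGACATTGGGCAGATAAGTCTT-3'
(b) 5'-AAGACUUAUCUGCCCAAUGUCGGAAUUACACUCGGGGAAC-3'

(a) The template strand is the reverse complement of the coding strand: complement TTCTGAATAGACGGGTTACAGCCTTAATGTGAGCCCCTTG, then reverse.
(b) mRNA matches the coding strand with T→U.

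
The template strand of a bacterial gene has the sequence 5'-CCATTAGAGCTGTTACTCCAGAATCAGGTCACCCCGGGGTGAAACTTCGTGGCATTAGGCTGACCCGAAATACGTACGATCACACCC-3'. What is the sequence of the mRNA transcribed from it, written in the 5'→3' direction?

5'-GGGUGUGAUCGUACGUAUUUCGGGUCAGCCUAAUGCCACGAAGUUUCACCCCGGGGUGACCUGAUUCUGGAGUAACAGCUCUAAUGG-3'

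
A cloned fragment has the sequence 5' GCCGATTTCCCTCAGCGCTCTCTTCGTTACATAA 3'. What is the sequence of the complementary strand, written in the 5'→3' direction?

Pairing A↔T and G↔C gives CGGCTAAAGGGAGTCGCGAGAGAAGCAATGTATT, running 3'→5'. Reverse for the 5'→3' convention.

5′-TTATGTAACGAAGAGAGCGCTGAGGGAAATCGGC-3′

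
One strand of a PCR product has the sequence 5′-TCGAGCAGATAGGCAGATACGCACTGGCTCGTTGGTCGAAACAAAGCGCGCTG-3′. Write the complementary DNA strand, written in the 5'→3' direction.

The complement of TCGAGCAGATAGGCAGATACGCACTGGCTCGTTGGTCGAAACAAAGCGCGCTG is AGCTCGTCTATCCGTCTATGCGTGACCGAGCAACCAGCTTTGTTTCGCGCGAC (A↔T, G↔C). DNA strands are antiparallel, so the complementary strand runs 3'→5'; reversing gives the 5'→3' form.

5'-CAGCGCGCTTTGTTTCGACCAACGAGCCAGTGCGTATCTGCCTATCTGCTCGA-3'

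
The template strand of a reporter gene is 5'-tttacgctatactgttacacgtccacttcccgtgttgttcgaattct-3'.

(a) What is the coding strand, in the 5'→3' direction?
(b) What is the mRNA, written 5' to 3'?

(a) The coding strand is the reverse complement of the template: complement AAATGCGATATGACAATGTGCAGGTGAAGGGCACAACAAGCTTAAGA, then reverse.
(b) mRNA has the coding-strand sequence with T→U.

(a) 5′-AGAATTCGAACAACACGGGAAGTGGACGTGTAACAGTATAGCGTAAA-3′
(b) 5'-AGAAUUCGAACAACACGGGAAGUGGACGUGUAACAGUAUAGCGUAAA-3'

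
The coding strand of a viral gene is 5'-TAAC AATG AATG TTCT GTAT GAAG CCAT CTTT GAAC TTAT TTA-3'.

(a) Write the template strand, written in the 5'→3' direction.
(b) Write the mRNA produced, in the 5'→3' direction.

(a) 5′-TAAATAAGTTCAAAGATGGCTTCATACAGAACATTCATTGTTA-3′
(b) 5'-UAACAAUGAAUGUUCUGUAUGAAGCCAUCUUUGAACUUAUUUA-3'

(a) The template strand is the reverse complement of the coding strand: complement ATTGTTACTTACAAGACATACTTCGGTAGAAACTTGAATAAAT, then reverse.
(b) mRNA matches the coding strand with T→U.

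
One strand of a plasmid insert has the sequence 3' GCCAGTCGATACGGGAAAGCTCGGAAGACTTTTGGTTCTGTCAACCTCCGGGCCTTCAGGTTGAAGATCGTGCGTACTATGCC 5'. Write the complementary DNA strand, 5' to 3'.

The strand is given 3'→5', so its complement runs 5'→3' in the same left-to-right order: pair each base A↔T, G↔C.

5′-CGGTCAGCTATGCCCTTTCGAGCCTTCTGAAAACCAAGACAGTTGGAGGCCCGGAAGTCCAACTTCTAGCACGCATGATACGG-3′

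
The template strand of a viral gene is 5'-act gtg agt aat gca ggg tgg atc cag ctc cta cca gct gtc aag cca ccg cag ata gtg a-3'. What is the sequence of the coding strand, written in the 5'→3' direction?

5'-TCACTATCTGCGGTGGCTTGACAGCTGGTAGGAGCTGGATCCACCCTGCATTACTCACAGT-3'

The coding strand is complementary and antiparallel to the template: take the complement (A↔T, G↔C) and reverse.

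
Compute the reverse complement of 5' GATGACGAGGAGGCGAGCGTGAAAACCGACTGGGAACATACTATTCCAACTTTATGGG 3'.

5'-CCCATAAAGTTGGAATAGTATGTTCCCAGTCGGTTTTCACGCTCGCCTCCTCGTCATC-3'

Reading the sequence 3'→5' and pairing each base (A↔T, G↔C) gives the reverse complement directly.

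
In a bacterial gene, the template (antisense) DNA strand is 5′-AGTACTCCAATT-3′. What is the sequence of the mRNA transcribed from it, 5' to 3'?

5'-AAUUGGAGUACU-3'

The mRNA has the sequence of the coding strand (reverse complement of the template) with T→U. Reverse complement of AGTACTCCAATT is AATTGGAGTACT; then T→U.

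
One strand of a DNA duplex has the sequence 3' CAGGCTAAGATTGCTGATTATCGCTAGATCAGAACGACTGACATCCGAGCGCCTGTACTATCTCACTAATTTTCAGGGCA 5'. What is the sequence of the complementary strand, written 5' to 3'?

5'-GTCCGATTCTAACGACTAATAGCGATCTAGTCTTGCTGACTGTAGGCTCGCGGACATGATAGAGTGATTAAAAGTCCCGT-3'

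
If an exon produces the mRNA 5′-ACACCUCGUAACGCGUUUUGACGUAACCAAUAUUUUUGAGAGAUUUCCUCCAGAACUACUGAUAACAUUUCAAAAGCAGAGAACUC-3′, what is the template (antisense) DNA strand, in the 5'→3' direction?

Replace U with T to get the coding DNA strand: ACACCTCGTAACGCGTTTTGACGTAACCAATATTTTTGAGAGATTTCCTCCAGAACTACTGATAACATTTCAAAAGCAGAGAACTC. The template strand is its reverse complement (complement TGTGGAGCATTGCGCAAAACTGCATTGGTTATAAAAACTCTCTAAAGGAGGTCTTGATGACTATTGTAAAGTTTTCGTCTCTTGAG, then reverse).

5'-GAGTTCTCTGCTTTTGAAATGTTATCAGTAGTTCTGGAGGAAATCTCTCAAAAATATTGGTTACGTCAAAACGCGTTACGAGGTGT-3'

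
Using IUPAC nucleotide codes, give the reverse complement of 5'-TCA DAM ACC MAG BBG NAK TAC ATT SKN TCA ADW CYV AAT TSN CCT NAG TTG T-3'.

Standard pairs A↔T, G↔C; ambiguity codes pair Y↔R, M↔K, W↔W, S↔S, B↔V, D↔H, N↔N. Complement (AGTHTKTGGKTCVVCNTMATGTAASMNAGTTHWGRBTTAASNGGANTCAACA), then reverse for 5'→3'.

5′-ACAACTNAGGNSAATTBRGWHTTGANMSAATGTAMTNCVVCTKGGTKTHTGA-3′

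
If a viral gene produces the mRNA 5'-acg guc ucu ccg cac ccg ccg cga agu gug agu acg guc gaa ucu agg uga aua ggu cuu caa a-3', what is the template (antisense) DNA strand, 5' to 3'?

Replace U with T to get the coding DNA strand: ACGGTCTCTCCGCACCCGCCGCGAAGTGTGAGTACGGTCGAATCTAGGTGAATAGGTCTTCAAA. The template strand is its reverse complement (complement TGCCAGAGAGGCGTGGGCGGCGCTTCACACTCATGCCAGCTTAGATCCACTTATCCAGAAGTTT, then reverse).

5'-TTTGAAGACCTATTCACCTAGATTCGACCGTACTCACACTTCGCGGCGGGTGCGGAGAGACCGT-3'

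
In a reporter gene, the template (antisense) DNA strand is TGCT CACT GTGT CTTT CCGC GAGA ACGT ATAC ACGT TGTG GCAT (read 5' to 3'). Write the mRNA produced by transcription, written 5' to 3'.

5'-AUGCCACAACGUGUAUACGUUCUCGCGGAAAGACACAGUGAGCA-3'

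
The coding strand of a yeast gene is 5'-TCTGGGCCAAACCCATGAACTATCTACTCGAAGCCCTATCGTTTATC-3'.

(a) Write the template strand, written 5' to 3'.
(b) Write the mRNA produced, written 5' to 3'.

(a) The template strand is the reverse complement of the coding strand: complement AGACCCGGTTTGGGTACTTGATAGATGAGCTTCGGGATAGCAAATAG, then reverse.
(b) mRNA matches the coding strand with T→U.

(a) 5'-GATAAACGATAGGGCTTCGAGTAGATAGTTCATGGGTTTGGCCCAGA-3'
(b) 5'-UCUGGGCCAAACCCAUGAACUAUCUACUCGAAGCCCUAUCGUUUAUC-3'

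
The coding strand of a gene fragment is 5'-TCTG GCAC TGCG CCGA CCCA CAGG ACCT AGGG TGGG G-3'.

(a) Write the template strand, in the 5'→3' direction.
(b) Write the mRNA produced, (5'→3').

(a) The template strand is the reverse complement of the coding strand: complement AGACCGTGACGCGGCTGGGTGTCCTGGATCCCACCCC, then reverse.
(b) mRNA matches the coding strand with T→U.

(a) 5'-CCCCACCCTAGGTCCTGTGGGTCGGCGCAGTGCCAGA-3'
(b) 5'-UCUGGCACUGCGCCGACCCACAGGACCUAGGGUGGGG-3'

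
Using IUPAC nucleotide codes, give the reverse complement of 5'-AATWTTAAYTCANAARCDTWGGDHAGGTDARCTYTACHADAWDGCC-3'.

5'-GGCHWTHTDGTARAGYTHACCTDHCCWAHGYTTNTGARTTAAWATT-3'

Standard pairs A↔T, G↔C; ambiguity codes pair R↔Y, W↔W, D↔H, N↔N. Complement (TTAWAATTRAGTNTTYGHAWCCHDTCCAHTYGARATGDTHTWHCGG), then reverse for 5'→3'.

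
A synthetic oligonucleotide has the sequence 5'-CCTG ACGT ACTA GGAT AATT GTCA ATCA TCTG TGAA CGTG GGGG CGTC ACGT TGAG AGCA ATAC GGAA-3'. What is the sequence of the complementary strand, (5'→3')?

5'-TTCCGTATTGCTCTCAACGTGACGCCCCCACGTTCACAGATGATTGACAATTATCCTAGTACGTCAGG-3'

Pairing A↔T and G↔C gives GGACTGCATGATCCTATTAACAGTTAGTAGACACTTGCACCCCCGCAGTGCAACTCTCGTTATGCCTT, running 3'→5'. Reverse for the 5'→3' convention.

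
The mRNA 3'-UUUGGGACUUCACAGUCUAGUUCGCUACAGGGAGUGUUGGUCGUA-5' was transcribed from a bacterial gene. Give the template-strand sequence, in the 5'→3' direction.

5'-AAACCCTGAAGTGTCAGATCAAGCGATGTCCCTCACAACCAGCAT-3'

Written 5'→3' the mRNA is AUGCUGGUUGUGAGGGACAUCGCUUGAUCUGACACUUCAGGGUUU, so the coding DNA strand is ATGCTGGTTGTGAGGGACATCGCTTGATCTGACACTTCAGGGTTT. The template is its reverse complement.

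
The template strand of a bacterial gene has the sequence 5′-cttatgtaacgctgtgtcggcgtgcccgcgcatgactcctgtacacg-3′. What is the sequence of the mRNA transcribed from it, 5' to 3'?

5'-CGUGUACAGGAGUCAUGCGCGGGCACGCCGACACAGCGUUACAUAAG-3'

RNA polymerase reads the template 3'→5' and synthesizes mRNA 5'→3' by base-pairing (A→U, T→A, G↔C). The complement of the template is GAATACATTGCGACACAGCCGCACGGGCGCGTACTGAGGACATGTGC; antiparallel, so 5'→3' the coding strand is CGTGTACAGGAGTCATGCGCGGGCACGCCGACACAGCGTTACATAAG. Replace T with U for the mRNA.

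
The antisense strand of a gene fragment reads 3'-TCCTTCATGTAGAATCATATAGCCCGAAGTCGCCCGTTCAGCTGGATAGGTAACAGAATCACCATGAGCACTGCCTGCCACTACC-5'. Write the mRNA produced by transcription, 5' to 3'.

Reading the template 3'→5' as shown, RNA polymerase pairs each base (A→U, T→A, G↔C) to build mRNA 5'→3' directly.

5'-AGGAAGUACAUCUUAGUAUAUCGGGCUUCAGCGGGCAAGUCGACCUAUCCAUUGUCUUAGUGGUACUCGUGACGGACGGUGAUGG-3'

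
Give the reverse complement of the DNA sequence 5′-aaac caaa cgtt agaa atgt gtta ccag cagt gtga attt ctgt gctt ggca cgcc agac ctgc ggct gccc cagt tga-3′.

Reading the sequence 3'→5' and pairing each base (A↔T, G↔C) gives the reverse complement directly.

5'-TCAACTGGGGCAGCCGCAGGTCTGGCGTGCCAAGCACAGAAATTCACACTGCTGGTAACACATTTCTAACGTTTGGTTT-3'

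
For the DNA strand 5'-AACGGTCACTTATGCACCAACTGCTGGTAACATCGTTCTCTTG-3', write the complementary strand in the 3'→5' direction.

3'-TTGCCAGTGAATACGTGGTTGACGACCATTGTAGCAAGAGAAC-5'

Base-pairing A↔T, G↔C gives the complement. The complementary strand is antiparallel, so paired with a 5'→3' strand it runs 3'→5'.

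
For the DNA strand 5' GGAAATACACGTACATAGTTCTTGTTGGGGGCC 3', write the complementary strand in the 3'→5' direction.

Base-pairing A↔T, G↔C gives the complement. The complementary strand is antiparallel, so paired with a 5'→3' strand it runs 3'→5'.

3'-CCTTTATGTGCATGTATCAAGAACAACCCCCGG-5'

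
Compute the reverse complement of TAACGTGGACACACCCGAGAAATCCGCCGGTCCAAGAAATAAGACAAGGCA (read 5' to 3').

Reading the sequence 3'→5' and pairing each base (A↔T, G↔C) gives the reverse complement directly.

5'-TGCCTTGTCTTATTTCTTGGACCGGCGGATTTCTCGGGTGTGTCCACGTTA-3'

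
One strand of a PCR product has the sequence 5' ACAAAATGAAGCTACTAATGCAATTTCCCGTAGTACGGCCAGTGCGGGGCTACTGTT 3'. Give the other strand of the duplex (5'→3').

5'-AACAGTAGCCCCGCACTGGCCGTACTACGGGAAATTGCATTAGTAGCTTCATTTTGT-3'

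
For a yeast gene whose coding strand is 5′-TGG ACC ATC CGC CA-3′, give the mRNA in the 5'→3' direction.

mRNA has the coding-strand sequence with U in place of T.

5'-UGGACCAUCCGCCA-3'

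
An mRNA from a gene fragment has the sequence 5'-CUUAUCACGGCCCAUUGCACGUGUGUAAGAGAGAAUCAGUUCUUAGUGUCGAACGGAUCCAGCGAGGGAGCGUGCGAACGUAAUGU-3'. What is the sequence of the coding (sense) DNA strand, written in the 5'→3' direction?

5'-CTTATCACGGCCCATTGCACGTGTGTAAGAGAGAATCAGTTCTTAGTGTCGAACGGATCCAGCGAGGGAGCGTGCGAACGTAATGT-3'

The coding DNA strand has the same 5'→3' sequence as the mRNA with U replaced by T.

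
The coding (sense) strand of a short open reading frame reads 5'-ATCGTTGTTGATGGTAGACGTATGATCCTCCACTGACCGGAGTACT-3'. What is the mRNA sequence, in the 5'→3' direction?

mRNA has the coding-strand sequence with U in place of T.

5′-AUCGUUGUUGAUGGUAGACGUAUGAUCCUCCACUGACCGGAGUACU-3′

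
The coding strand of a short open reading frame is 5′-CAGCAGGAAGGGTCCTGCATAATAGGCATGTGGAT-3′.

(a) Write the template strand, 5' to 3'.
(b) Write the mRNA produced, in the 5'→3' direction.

(a) 5'-ATCCACATGCCTATTATGCAGGACCCTTCCTGCTG-3'
(b) 5'-CAGCAGGAAGGGUCCUGCAUAAUAGGCAUGUGGAU-3'

(a) The template strand is the reverse complement of the coding strand: complement GTCGTCCTTCCCAGGACGTATTATCCGTACACCTA, then reverse.
(b) mRNA matches the coding strand with T→U.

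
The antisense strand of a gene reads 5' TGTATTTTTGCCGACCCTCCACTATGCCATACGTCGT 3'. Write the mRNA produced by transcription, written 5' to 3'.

5'-ACGACGUAUGGCAUAGUGGAGGGUCGGCAAAAAUACA-3'

RNA polymerase reads the template 3'→5' and synthesizes mRNA 5'→3' by base-pairing (A→U, T→A, G↔C). The complement of the template is ACATAAAAACGGCTGGGAGGTGATACGGTATGCAGCA; antiparallel, so 5'→3' the coding strand is ACGACGTATGGCATAGTGGAGGGTCGGCAAAAATACA. Replace T with U for the mRNA.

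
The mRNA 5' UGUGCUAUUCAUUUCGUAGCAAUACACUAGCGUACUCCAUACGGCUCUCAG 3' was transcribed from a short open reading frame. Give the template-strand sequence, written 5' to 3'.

Replace U with T to get the coding DNA strand: TGTGCTATTCATTTCGTAGCAATACACTAGCGTACTCCATACGGCTCTCAG. The template strand is its reverse complement (complement ACACGATAAGTAAAGCATCGTTATGTGATCGCATGAGGTATGCCGAGAGTC, then reverse).

5'-CTGAGAGCCGTATGGAGTACGCTAGTGTATTGCTACGAAATGAATAGCACA-3'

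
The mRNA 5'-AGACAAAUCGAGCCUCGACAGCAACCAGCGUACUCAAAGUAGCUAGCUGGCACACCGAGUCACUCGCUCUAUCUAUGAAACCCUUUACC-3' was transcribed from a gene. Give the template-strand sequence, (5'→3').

5'-GGTAAAGGGTTTCATAGATAGAGCGAGTGACTCGGTGTGCCAGCTAGCTACTTTGAGTACGCTGGTTGCTGTCGAGGCTCGATTTGTCT-3'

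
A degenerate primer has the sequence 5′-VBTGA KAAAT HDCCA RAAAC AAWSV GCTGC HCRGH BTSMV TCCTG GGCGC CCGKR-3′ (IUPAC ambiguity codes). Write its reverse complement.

5'-YMCGGGCGCCCAGGABKSAVDCYGDGCAGCBSWTTGTTTYTGGHDATTTMTCAVB-3'

Standard pairs A↔T, G↔C; ambiguity codes pair R↔Y, M↔K, W↔W, S↔S, B↔V, D↔H. Complement (BVACTMTTTADHGGTYTTTGTTWSBCGACGDGYCDVASKBAGGACCCGCGGGCMY), then reverse for 5'→3'.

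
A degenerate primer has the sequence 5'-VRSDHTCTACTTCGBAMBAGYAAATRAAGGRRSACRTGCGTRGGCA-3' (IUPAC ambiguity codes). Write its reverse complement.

5'-TGCCYACGCAYGTSYYCCTTYATTTRCTVKTVCGAAGTAGADHSYB-3'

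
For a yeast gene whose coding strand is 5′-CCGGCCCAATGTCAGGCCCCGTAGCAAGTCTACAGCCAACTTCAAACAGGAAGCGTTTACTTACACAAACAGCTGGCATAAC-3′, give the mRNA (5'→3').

mRNA has the coding-strand sequence with U in place of T.

5'-CCGGCCCAAUGUCAGGCCCCGUAGCAAGUCUACAGCCAACUUCAAACAGGAAGCGUUUACUUACACAAACAGCUGGCAUAAC-3'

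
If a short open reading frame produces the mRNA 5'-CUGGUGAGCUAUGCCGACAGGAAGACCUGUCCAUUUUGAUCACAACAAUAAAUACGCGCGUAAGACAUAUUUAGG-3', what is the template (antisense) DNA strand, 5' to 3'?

Replace U with T to get the coding DNA strand: CTGGTGAGCTATGCCGACAGGAAGACCTGTCCATTTTGATCACAACAATAAATACGCGCGTAAGACATATTTAGG. The template strand is its reverse complement (complement GACCACTCGATACGGCTGTCCTTCTGGACAGGTAAAACTAGTGTTGTTATTTATGCGCGCATTCTGTATAAATCC, then reverse).

5′-CCTAAATATGTCTTACGCGCGTATTTATTGTTGTGATCAAAATGGACAGGTCTTCCTGTCGGCATAGCTCACCAG-3′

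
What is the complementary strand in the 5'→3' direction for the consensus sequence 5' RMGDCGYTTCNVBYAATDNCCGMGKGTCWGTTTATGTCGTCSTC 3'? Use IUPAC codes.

Standard pairs A↔T, G↔C; ambiguity codes pair R↔Y, M↔K, W↔W, S↔S, B↔V, D↔H, N↔N. Complement (YKCHGCRAAGNBVRTTAHNGGCKCMCAGWCAAATACAGCAGSAG), then reverse for 5'→3'.

5'-GASGACGACATAAACWGACMCKCGGNHATTRVBNGAARCGHCKY-3'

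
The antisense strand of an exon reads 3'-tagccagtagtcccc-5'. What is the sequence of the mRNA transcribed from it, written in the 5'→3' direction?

5'-AUCGGUCAUCAGGGG-3'

Reading the template 3'→5' as shown, RNA polymerase pairs each base (A→U, T→A, G↔C) to build mRNA 5'→3' directly.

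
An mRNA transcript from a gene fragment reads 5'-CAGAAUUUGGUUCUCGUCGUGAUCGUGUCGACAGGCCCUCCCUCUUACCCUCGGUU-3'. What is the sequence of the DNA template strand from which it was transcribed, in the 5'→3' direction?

5'-AACCGAGGGTAAGAGGGAGGGCCTGTCGACACGATCACGACGAGAACCAAATTCTG-3'

Replace U with T to get the coding DNA strand: CAGAATTTGGTTCTCGTCGTGATCGTGTCGACAGGCCCTCCCTCTTACCCTCGGTT. The template strand is its reverse complement (complement GTCTTAAACCAAGAGCAGCACTAGCACAGCTGTCCGGGAGGGAGAATGGGAGCCAA, then reverse).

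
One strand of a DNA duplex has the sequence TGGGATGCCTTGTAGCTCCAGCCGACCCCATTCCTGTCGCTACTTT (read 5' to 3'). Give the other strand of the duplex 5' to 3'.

5'-AAAGTAGCGACAGGAATGGGGTCGGCTGGAGCTACAAGGCATCCCA-3'

Pairing A↔T and G↔C gives ACCCTACGGAACATCGAGGTCGGCTGGGGTAAGGACAGCGATGAAA, running 3'→5'. Reverse for the 5'→3' convention.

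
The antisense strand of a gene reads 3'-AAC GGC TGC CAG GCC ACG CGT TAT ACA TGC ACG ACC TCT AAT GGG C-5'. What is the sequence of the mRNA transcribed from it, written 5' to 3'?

5'-UUGCCGACGGUCCGGUGCGCAAUAUGUACGUGCUGGAGAUUACCCG-3'

Reading the template 3'→5' as shown, RNA polymerase pairs each base (A→U, T→A, G↔C) to build mRNA 5'→3' directly.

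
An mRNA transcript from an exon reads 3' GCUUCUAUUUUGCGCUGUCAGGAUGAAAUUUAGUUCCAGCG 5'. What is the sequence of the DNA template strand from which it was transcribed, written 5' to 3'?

5'-CGAAGATAAAACGCGACAGTCCTACTTTAAATCAAGGTCGC-3'

Written 5'→3' the mRNA is GCGACCUUGAUUUAAAGUAGGACUGUCGCGUUUUAUCUUCG, so the coding DNA strand is GCGACCTTGATTTAAAGTAGGACTGTCGCGTTTTATCTTCG. The template is its reverse complement.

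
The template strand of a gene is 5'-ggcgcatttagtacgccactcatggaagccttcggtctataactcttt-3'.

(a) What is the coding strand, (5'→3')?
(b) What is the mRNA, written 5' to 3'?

(a) 5′-AAAGAGTTATAGACCGAAGGCTTCCATGAGTGGCGTACTAAATGCGCC-3′
(b) 5'-AAAGAGUUAUAGACCGAAGGCUUCCAUGAGUGGCGUACUAAAUGCGCC-3'

(a) The coding strand is the reverse complement of the template: complement CCGCGTAAATCATGCGGTGAGTACCTTCGGAAGCCAGATATTGAGAAA, then reverse.
(b) mRNA has the coding-strand sequence with T→U.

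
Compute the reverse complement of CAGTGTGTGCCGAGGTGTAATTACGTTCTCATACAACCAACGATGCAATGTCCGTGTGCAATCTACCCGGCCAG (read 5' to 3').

Complement each base (A↔T, G↔C): GTCACACACGGCTCCACATTAATGCAAGAGTATGTTGGTTGCTACGTTACAGGCACACGTTAGATGGGCCGGTC. Then reverse.

5'-CTGGCCGGGTAGATTGCACACGGACATTGCATCGTTGGTTGTATGAGAACGTAATTACACCTCGGCACACACTG-3'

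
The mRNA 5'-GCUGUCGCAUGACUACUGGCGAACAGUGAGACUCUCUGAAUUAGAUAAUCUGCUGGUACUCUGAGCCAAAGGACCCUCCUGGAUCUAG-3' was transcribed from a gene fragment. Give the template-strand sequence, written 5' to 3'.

5'-CTAGATCCAGGAGGGTCCTTTGGCTCAGAGTACCAGCAGATTATCTAATTCAGAGAGTCTCACTGTTCGCCAGTAGTCATGCGACAGC-3'

Replace U with T to get the coding DNA strand: GCTGTCGCATGACTACTGGCGAACAGTGAGACTCTCTGAATTAGATAATCTGCTGGTACTCTGAGCCAAAGGACCCTCCTGGATCTAG. The template strand is its reverse complement (complement CGACAGCGTACTGATGACCGCTTGTCACTCTGAGAGACTTAATCTATTAGACGACCATGAGACTCGGTTTCCTGGGAGGACCTAGATC, then reverse).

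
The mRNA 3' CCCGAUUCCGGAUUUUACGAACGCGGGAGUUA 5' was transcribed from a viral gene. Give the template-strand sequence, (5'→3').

Written 5'→3' the mRNA is AUUGAGGGCGCAAGCAUUUUAGGCCUUAGCCC, so the coding DNA strand is ATTGAGGGCGCAAGCATTTTAGGCCTTAGCCC. The template is its reverse complement.

5'-GGGCTAAGGCCTAAAATGCTTGCGCCCTCAAT-3'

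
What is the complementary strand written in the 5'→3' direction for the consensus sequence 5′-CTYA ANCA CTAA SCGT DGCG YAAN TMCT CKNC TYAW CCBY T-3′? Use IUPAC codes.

5'-ARVGGWTRAGNMGAGKANTTRCGCHACGSTTAGTGNTTRAG-3'

Standard pairs A↔T, G↔C; ambiguity codes pair Y↔R, M↔K, W↔W, S↔S, B↔V, D↔H, N↔N. Complement (GARTTNGTGATTSGCAHCGCRTTNAKGAGMNGARTWGGVRA), then reverse for 5'→3'.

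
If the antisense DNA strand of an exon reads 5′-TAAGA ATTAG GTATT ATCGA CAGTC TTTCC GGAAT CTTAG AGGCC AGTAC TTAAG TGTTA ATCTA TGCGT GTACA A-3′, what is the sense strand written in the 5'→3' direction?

5'-TTGTACACGCATAGATTAACACTTAAGTACTGGCCTCTAAGATTCCGGAAAGACTGTCGATAATACCTAATTCTTA-3'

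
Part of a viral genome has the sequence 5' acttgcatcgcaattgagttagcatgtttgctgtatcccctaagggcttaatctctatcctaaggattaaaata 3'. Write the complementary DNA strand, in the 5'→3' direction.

5′-TATTTTAATCCTTAGGATAGAGATTAAGCCCTTAGGGGATACAGCAAACATGCTAACTCAATTGCGATGCAAGT-3′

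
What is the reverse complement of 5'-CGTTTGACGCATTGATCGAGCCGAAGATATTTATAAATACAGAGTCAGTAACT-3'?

5'-AGTTACTGACTCTGTATTTATAAATATCTTCGGCTCGATCAATGCGTCAAACG-3'

Complement each base (A↔T, G↔C): GCAAACTGCGTAACTAGCTCGGCTTCTATAAATATTTATGTCTCAGTCATTGA. Then reverse.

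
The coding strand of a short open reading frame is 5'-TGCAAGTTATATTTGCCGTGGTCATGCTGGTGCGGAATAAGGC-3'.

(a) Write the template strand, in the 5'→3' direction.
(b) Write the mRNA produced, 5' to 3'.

(a) 5'-GCCTTATTCCGCACCAGCATGACCACGGCAAATATAACTTGCA-3'
(b) 5'-UGCAAGUUAUAUUUGCCGUGGUCAUGCUGGUGCGGAAUAAGGC-3'

(a) The template strand is the reverse complement of the coding strand: complement ACGTTCAATATAAACGGCACCAGTACGACCACGCCTTATTCCG, then reverse.
(b) mRNA matches the coding strand with T→U.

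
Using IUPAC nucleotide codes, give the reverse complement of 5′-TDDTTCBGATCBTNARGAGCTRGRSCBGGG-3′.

5′-CCCVGSYCYAGCTCYTNAVGATCVGAAHHA-3′

Standard pairs A↔T, G↔C; ambiguity codes pair R↔Y, S↔S, B↔V, D↔H, N↔N. Complement (AHHAAGVCTAGVANTYCTCGAYCYSGVCCC), then reverse for 5'→3'.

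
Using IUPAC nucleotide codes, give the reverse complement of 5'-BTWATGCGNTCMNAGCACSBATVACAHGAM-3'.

Standard pairs A↔T, G↔C; ambiguity codes pair M↔K, W↔W, S↔S, B↔V, H↔D, N↔N. Complement (VAWTACGCNAGKNTCGTGSVTABTGTDCTK), then reverse for 5'→3'.

5′-KTCDTGTBATVSGTGCTNKGANCGCATWAV-3′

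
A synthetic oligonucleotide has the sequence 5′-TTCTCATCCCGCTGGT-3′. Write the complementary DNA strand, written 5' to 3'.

5'-ACCAGCGGGATGAGAA-3'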